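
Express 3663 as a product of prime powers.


3663 / 3 = 1221
1221 / 3 = 407
407 / 11 = 37
37 / 37 = 1
3663 = 3^2 × 11 × 37


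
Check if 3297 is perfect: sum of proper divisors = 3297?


Proper divisors of 3297: 1, 3, 7, 21, 157, 471, 1099
Sum = 1 + 3 + 7 + 21 + 157 + 471 + 1099 = 1759

No, 3297 is not perfect (1759 ≠ 3297)


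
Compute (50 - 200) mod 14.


50 - 200 = -150
-150 mod 14 = 4


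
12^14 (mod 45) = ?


12^1 mod 45 = 12
12^2 mod 45 = 9
12^3 mod 45 = 18
12^4 mod 45 = 36
12^5 mod 45 = 27
12^6 mod 45 = 9
12^7 mod 45 = 18
12^8 mod 45 = 36
12^9 mod 45 = 27
12^10 mod 45 = 9
12^11 mod 45 = 18
12^12 mod 45 = 36
12^13 mod 45 = 27
12^14 mod 45 = 9


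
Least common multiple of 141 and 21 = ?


GCD(141, 21) = 3
LCM = 141*21/3 = 2961/3 = 987

LCM = 987


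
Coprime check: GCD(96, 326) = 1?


Euclidean algorithm:
326 = 3 * 96 + 38
96 = 2 * 38 + 20
38 = 1 * 20 + 18
20 = 1 * 18 + 2
18 = 9 * 2 + 0
GCD(96, 326) = 2

No, not coprime (GCD = 2)


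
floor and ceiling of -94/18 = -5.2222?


-94/18 = -5.2222
floor = -6
ceil = -5

floor = -6, ceil = -5


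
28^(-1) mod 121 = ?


Use the extended Euclidean algorithm on (121, 28); each row r = 121*s + 28*t:
r=121, s=1, t=0
r=28, s=0, t=1
q=4: r=9, s=1, t=-4   [121*(1) + 28*(-4) = 9]
q=3: r=1, s=-3, t=13   [121*(-3) + 28*(13) = 1]
q=9: r=0, s=28, t=-121   [121*(28) + 28*(-121) = 0]
GCD = 1 with t = 13, so 28*(13) ≡ 1 (mod 121)
Inverse = 13 mod 121 = 13
Check: 28 * 13 = 364 ≡ 1 (mod 121)

28^(-1) ≡ 13 (mod 121)


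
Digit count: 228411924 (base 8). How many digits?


228411924 in base 8 = 1547245024
Number of digits = 10

10 digits (base 8)


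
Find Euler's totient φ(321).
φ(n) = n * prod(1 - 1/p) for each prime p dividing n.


321 = 3 × 107
Prime factors: 3, 107
φ(321) = 321 × (1-1/3) × (1-1/107)
= 321 × 2/3 × 106/107 = 212

φ(321) = 212


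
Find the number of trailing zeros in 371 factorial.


floor(371/5) = 74
floor(371/25) = 14
floor(371/125) = 2
Total = 90

90 trailing zeros


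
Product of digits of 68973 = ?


6 × 8 × 9 × 7 × 3 = 9072


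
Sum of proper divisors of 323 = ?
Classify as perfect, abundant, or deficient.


Proper divisors: 1, 17, 19
Sum = 1 + 17 + 19 = 37
37 < 323 → deficient

s(323) = 37 (deficient)


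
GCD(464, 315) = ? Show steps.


464 = 1 * 315 + 149
315 = 2 * 149 + 17
149 = 8 * 17 + 13
17 = 1 * 13 + 4
13 = 3 * 4 + 1
4 = 4 * 1 + 0
GCD = 1


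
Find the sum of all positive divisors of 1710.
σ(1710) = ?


Divisors of 1710: 1, 2, 3, 5, 6, 9, 10, 15, 18, 19, 30, 38, 45, 57, 90, 95, 114, 171, 190, 285, 342, 570, 855, 1710
Sum = 1 + 2 + 3 + 5 + 6 + 9 + 10 + 15 + 18 + 19 + 30 + 38 + 45 + 57 + 90 + 95 + 114 + 171 + 190 + 285 + 342 + 570 + 855 + 1710 = 4680

σ(1710) = 4680


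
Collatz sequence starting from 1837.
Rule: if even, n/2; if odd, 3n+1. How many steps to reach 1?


1837 → 5512 → 2756 → 1378 → 689 → 2068 → 1034 → 517 → 1552 → 776 → 388 → 194 → 97 → 292 → 146 → 73 → 220 → 110 → 55 → 166 → 83 → 250 → 125 → 376 → 188 → 94 → 47 → 142 → 71 → 214 → 107 → 322 → 161 → 484 → 242 → 121 → 364 → 182 → 91 → 274 → 137 → 412 → 206 → 103 → 310 → 155 → 466 → 233 → 700 → 350 → 175 → 526 → 263 → 790 → 395 → 1186 → 593 → 1780 → 890 → 445 → 1336 → 668 → 334 → 167 → 502 → 251 → 754 → 377 → 1132 → 566 → 283 → 850 → 425 → 1276 → 638 → 319 → 958 → 479 → 1438 → 719 → 2158 → 1079 → 3238 → 1619 → 4858 → 2429 → 7288 → 3644 → 1822 → 911 → 2734 → 1367 → 4102 → 2051 → 6154 → 3077 → 9232 → 4616 → 2308 → 1154 → 577 → 1732 → 866 → 433 → 1300 → 650 → 325 → 976 → 488 → 244 → 122 → 61 → 184 → 92 → 46 → 23 → 70 → 35 → 106 → 53 → 160 → 80 → 40 → 20 → 10 → 5 → 16 → 8 → 4 → 2 → 1
Total steps = 130

130 steps


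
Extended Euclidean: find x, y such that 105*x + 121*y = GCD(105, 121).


Tabular extended Euclidean (each row: r = 105*s + 121*t):
r=105, s=1, t=0
r=121, s=0, t=1
q=0: r=105, s=1, t=0   [105*(1) + 121*(0) = 105]
q=1: r=16, s=-1, t=1   [105*(-1) + 121*(1) = 16]
q=6: r=9, s=7, t=-6   [105*(7) + 121*(-6) = 9]
q=1: r=7, s=-8, t=7   [105*(-8) + 121*(7) = 7]
q=1: r=2, s=15, t=-13   [105*(15) + 121*(-13) = 2]
q=3: r=1, s=-53, t=46   [105*(-53) + 121*(46) = 1]
q=2: r=0, s=121, t=-105   [105*(121) + 121*(-105) = 0]
GCD = 1; from the row with r=1: x=-53, y=46
Check: 105*(-53) + 121*(46) = -5565 + 5566 = 1

GCD = 1, x = -53, y = 46


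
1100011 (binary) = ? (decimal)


1100011 (base 2) = 99 (decimal)
99 (decimal) = 99 (base 10)


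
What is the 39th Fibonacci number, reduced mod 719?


F(k) mod 719 for k=1..39:
1, 1, 2, 3, 5, 8, 13, 21, 34, 55, 89, 144, 233, 377, 610, 268, 159, 427, 586, 294, 161, 455, 616, 352, 249, 601, 131, 13, 144, 157, 301, 458, 40, 498, 538, 317, 136, 453, 589
F(39) mod 719 = 589


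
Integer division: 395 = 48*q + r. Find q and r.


395 = 48 * 8 + 11
Check: 384 + 11 = 395

q = 8, r = 11


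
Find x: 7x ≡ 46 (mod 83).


GCD(7, 83) = 1, unique solution
a^(-1) mod 83 = 12
x = 12 * 46 mod 83 = 54

x ≡ 54 (mod 83)


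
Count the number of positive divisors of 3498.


3498 = 2^1 × 3^1 × 11^1 × 53^1
d(3498) = (1+1) × (1+1) × (1+1) × (1+1) = 16

16 divisors


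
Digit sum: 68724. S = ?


6 + 8 + 7 + 2 + 4 = 27


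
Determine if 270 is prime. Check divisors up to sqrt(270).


270 / 2 = 135 (exact division)
270 is NOT prime.

No, 270 is not prime


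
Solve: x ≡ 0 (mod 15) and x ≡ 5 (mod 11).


M = 15*11 = 165
M1 = M/15 = 11, M2 = M/11 = 15
M1^(-1) mod 15 = 11, M2^(-1) mod 11 = 3
x = 0*11*11 + 5*15*3 = 225
225 mod 165 = 60
Check: 60 mod 15 = 0 ✓, 60 mod 11 = 5 ✓

x ≡ 60 (mod 165)


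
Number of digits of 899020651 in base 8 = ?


899020651 in base 8 = 6545373553
Number of digits = 10

10 digits (base 8)


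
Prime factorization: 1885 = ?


1885 / 5 = 377
377 / 13 = 29
29 / 29 = 1
1885 = 5 × 13 × 29


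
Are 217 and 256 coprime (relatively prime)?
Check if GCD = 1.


Euclidean algorithm:
256 = 1 * 217 + 39
217 = 5 * 39 + 22
39 = 1 * 22 + 17
22 = 1 * 17 + 5
17 = 3 * 5 + 2
5 = 2 * 2 + 1
2 = 2 * 1 + 0
GCD(217, 256) = 1

Yes, coprime (GCD = 1)


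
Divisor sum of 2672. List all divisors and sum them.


Divisors of 2672: 1, 2, 4, 8, 16, 167, 334, 668, 1336, 2672
Sum = 1 + 2 + 4 + 8 + 16 + 167 + 334 + 668 + 1336 + 2672 = 5208

σ(2672) = 5208


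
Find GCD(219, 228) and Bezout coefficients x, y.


Tabular extended Euclidean (each row: r = 219*s + 228*t):
r=219, s=1, t=0
r=228, s=0, t=1
q=0: r=219, s=1, t=0   [219*(1) + 228*(0) = 219]
q=1: r=9, s=-1, t=1   [219*(-1) + 228*(1) = 9]
q=24: r=3, s=25, t=-24   [219*(25) + 228*(-24) = 3]
q=3: r=0, s=-76, t=73   [219*(-76) + 228*(73) = 0]
GCD = 3; from the row with r=3: x=25, y=-24
Check: 219*(25) + 228*(-24) = 5475 - 5472 = 3

GCD = 3, x = 25, y = -24


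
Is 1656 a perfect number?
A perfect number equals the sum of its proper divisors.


Proper divisors of 1656: 1, 2, 3, 4, 6, 8, 9, 12, 18, 23, 24, 36, 46, 69, 72, 92, 138, 184, 207, 276, 414, 552, 828
Sum = 1 + 2 + 3 + 4 + 6 + 8 + 9 + 12 + 18 + 23 + 24 + 36 + 46 + 69 + 72 + 92 + 138 + 184 + 207 + 276 + 414 + 552 + 828 = 3024

No, 1656 is not perfect (3024 ≠ 1656)


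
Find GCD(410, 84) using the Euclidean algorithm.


410 = 4 * 84 + 74
84 = 1 * 74 + 10
74 = 7 * 10 + 4
10 = 2 * 4 + 2
4 = 2 * 2 + 0
GCD = 2


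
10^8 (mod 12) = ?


10^1 mod 12 = 10
10^2 mod 12 = 4
10^3 mod 12 = 4
10^4 mod 12 = 4
10^5 mod 12 = 4
10^6 mod 12 = 4
10^7 mod 12 = 4
10^8 mod 12 = 4


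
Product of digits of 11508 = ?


1 × 1 × 5 × 0 × 8 = 0


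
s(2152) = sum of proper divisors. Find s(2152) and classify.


Proper divisors: 1, 2, 4, 8, 269, 538, 1076
Sum = 1 + 2 + 4 + 8 + 269 + 538 + 1076 = 1898
1898 < 2152 → deficient

s(2152) = 1898 (deficient)


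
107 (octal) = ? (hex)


107 (base 8) = 71 (decimal)
71 (decimal) = 47 (base 16)


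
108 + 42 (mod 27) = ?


108 + 42 = 150
150 mod 27 = 15


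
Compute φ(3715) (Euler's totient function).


3715 = 5 × 743
Prime factors: 5, 743
φ(3715) = 3715 × (1-1/5) × (1-1/743)
= 3715 × 4/5 × 742/743 = 2968

φ(3715) = 2968


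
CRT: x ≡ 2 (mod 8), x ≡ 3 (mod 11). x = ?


M = 8*11 = 88
M1 = M/8 = 11, M2 = M/11 = 8
M1^(-1) mod 8 = 3, M2^(-1) mod 11 = 7
x = 2*11*3 + 3*8*7 = 234
234 mod 88 = 58
Check: 58 mod 8 = 2 ✓, 58 mod 11 = 3 ✓

x ≡ 58 (mod 88)


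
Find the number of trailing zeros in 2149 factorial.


floor(2149/5) = 429
floor(2149/25) = 85
floor(2149/125) = 17
floor(2149/625) = 3
Total = 534

534 trailing zeros


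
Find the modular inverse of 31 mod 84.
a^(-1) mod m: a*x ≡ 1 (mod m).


Use the extended Euclidean algorithm on (84, 31); each row r = 84*s + 31*t:
r=84, s=1, t=0
r=31, s=0, t=1
q=2: r=22, s=1, t=-2   [84*(1) + 31*(-2) = 22]
q=1: r=9, s=-1, t=3   [84*(-1) + 31*(3) = 9]
q=2: r=4, s=3, t=-8   [84*(3) + 31*(-8) = 4]
q=2: r=1, s=-7, t=19   [84*(-7) + 31*(19) = 1]
q=4: r=0, s=31, t=-84   [84*(31) + 31*(-84) = 0]
GCD = 1 with t = 19, so 31*(19) ≡ 1 (mod 84)
Inverse = 19 mod 84 = 19
Check: 31 * 19 = 589 ≡ 1 (mod 84)

31^(-1) ≡ 19 (mod 84)


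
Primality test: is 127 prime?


Check divisors up to sqrt(127) = 11.2694
No divisors found.
127 is prime.

Yes, 127 is prime


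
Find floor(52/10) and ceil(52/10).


52/10 = 5.2000
floor = 5
ceil = 6

floor = 5, ceil = 6


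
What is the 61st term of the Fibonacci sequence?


Sequence: 1, 1, 2, 3, 5, 8, 13, 21, 34, 55, 89, 144, 233, 377, 610, 987, 1597, 2584, 4181, 6765, 10946, 17711, 28657, 46368, 75025, 121393, 196418, 317811, 514229, 832040, 1346269, 2178309, 3524578, 5702887, 9227465, 14930352, 24157817, 39088169, 63245986, 102334155, 165580141, 267914296, 433494437, 701408733, 1134903170, 1836311903, 2971215073, 4807526976, 7778742049, 12586269025, 20365011074, 32951280099, 53316291173, 86267571272, 139583862445, 225851433717, 365435296162, 591286729879, 956722026041, 1548008755920, 2504730781961
F(61) = 2504730781961


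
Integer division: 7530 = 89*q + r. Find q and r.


7530 = 89 * 84 + 54
Check: 7476 + 54 = 7530

q = 84, r = 54


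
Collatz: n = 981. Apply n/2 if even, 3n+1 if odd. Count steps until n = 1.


981 → 2944 → 1472 → 736 → 368 → 184 → 92 → 46 → 23 → 70 → 35 → 106 → 53 → 160 → 80 → 40 → 20 → 10 → 5 → 16 → 8 → 4 → 2 → 1
Total steps = 23

23 steps


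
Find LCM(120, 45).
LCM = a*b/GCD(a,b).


GCD(120, 45) = 15
LCM = 120*45/15 = 5400/15 = 360

LCM = 360


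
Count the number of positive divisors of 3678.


3678 = 2^1 × 3^1 × 613^1
d(3678) = (1+1) × (1+1) × (1+1) = 8

8 divisors


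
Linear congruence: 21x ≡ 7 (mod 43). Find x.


GCD(21, 43) = 1, unique solution
a^(-1) mod 43 = 41
x = 41 * 7 mod 43 = 29

x ≡ 29 (mod 43)


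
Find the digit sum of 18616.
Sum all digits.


1 + 8 + 6 + 1 + 6 = 22


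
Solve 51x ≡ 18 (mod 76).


GCD(51, 76) = 1, unique solution
a^(-1) mod 76 = 3
x = 3 * 18 mod 76 = 54

x ≡ 54 (mod 76)


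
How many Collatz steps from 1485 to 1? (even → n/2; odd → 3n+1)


1485 → 4456 → 2228 → 1114 → 557 → 1672 → 836 → 418 → 209 → 628 → 314 → 157 → 472 → 236 → 118 → 59 → 178 → 89 → 268 → 134 → 67 → 202 → 101 → 304 → 152 → 76 → 38 → 19 → 58 → 29 → 88 → 44 → 22 → 11 → 34 → 17 → 52 → 26 → 13 → 40 → 20 → 10 → 5 → 16 → 8 → 4 → 2 → 1
Total steps = 47

47 steps


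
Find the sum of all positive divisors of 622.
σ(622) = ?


Divisors of 622: 1, 2, 311, 622
Sum = 1 + 2 + 311 + 622 = 936

σ(622) = 936


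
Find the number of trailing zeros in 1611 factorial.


floor(1611/5) = 322
floor(1611/25) = 64
floor(1611/125) = 12
floor(1611/625) = 2
Total = 400

400 trailing zeros


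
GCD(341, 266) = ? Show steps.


341 = 1 * 266 + 75
266 = 3 * 75 + 41
75 = 1 * 41 + 34
41 = 1 * 34 + 7
34 = 4 * 7 + 6
7 = 1 * 6 + 1
6 = 6 * 1 + 0
GCD = 1


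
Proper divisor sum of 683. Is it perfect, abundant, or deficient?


Proper divisors: 1
Sum = 1 = 1
1 < 683 → deficient

s(683) = 1 (deficient)


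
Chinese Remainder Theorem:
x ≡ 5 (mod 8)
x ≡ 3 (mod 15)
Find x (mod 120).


M = 8*15 = 120
M1 = M/8 = 15, M2 = M/15 = 8
M1^(-1) mod 8 = 7, M2^(-1) mod 15 = 2
x = 5*15*7 + 3*8*2 = 573
573 mod 120 = 93
Check: 93 mod 8 = 5 ✓, 93 mod 15 = 3 ✓

x ≡ 93 (mod 120)


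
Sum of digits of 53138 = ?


5 + 3 + 1 + 3 + 8 = 20


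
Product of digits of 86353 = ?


8 × 6 × 3 × 5 × 3 = 2160


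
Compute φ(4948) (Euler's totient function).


4948 = 2^2 × 1237
Prime factors: 2, 1237
φ(4948) = 4948 × (1-1/2) × (1-1/1237)
= 4948 × 1/2 × 1236/1237 = 2472

φ(4948) = 2472


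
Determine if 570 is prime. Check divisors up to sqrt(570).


570 / 2 = 285 (exact division)
570 is NOT prime.

No, 570 is not prime


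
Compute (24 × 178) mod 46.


24 × 178 = 4272
4272 mod 46 = 40


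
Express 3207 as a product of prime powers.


3207 / 3 = 1069
1069 / 1069 = 1
3207 = 3 × 1069


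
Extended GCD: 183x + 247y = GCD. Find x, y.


Tabular extended Euclidean (each row: r = 183*s + 247*t):
r=183, s=1, t=0
r=247, s=0, t=1
q=0: r=183, s=1, t=0   [183*(1) + 247*(0) = 183]
q=1: r=64, s=-1, t=1   [183*(-1) + 247*(1) = 64]
q=2: r=55, s=3, t=-2   [183*(3) + 247*(-2) = 55]
q=1: r=9, s=-4, t=3   [183*(-4) + 247*(3) = 9]
q=6: r=1, s=27, t=-20   [183*(27) + 247*(-20) = 1]
q=9: r=0, s=-247, t=183   [183*(-247) + 247*(183) = 0]
GCD = 1; from the row with r=1: x=27, y=-20
Check: 183*(27) + 247*(-20) = 4941 - 4940 = 1

GCD = 1, x = 27, y = -20


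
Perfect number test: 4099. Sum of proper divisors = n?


Proper divisors of 4099: 1
Sum = 1 = 1

No, 4099 is not perfect (1 ≠ 4099)


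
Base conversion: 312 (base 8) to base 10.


312 (base 8) = 202 (decimal)
202 (decimal) = 202 (base 10)


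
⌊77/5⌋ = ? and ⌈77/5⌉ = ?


77/5 = 15.4000
floor = 15
ceil = 16

floor = 15, ceil = 16


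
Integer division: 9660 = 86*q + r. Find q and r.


9660 = 86 * 112 + 28
Check: 9632 + 28 = 9660

q = 112, r = 28


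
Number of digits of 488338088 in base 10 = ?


488338088 has 9 digits in base 10
floor(log10(488338088)) + 1 = floor(8.6887) + 1 = 9

9 digits (base 10)


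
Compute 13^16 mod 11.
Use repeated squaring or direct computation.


13^1 mod 11 = 2
13^2 mod 11 = 4
13^3 mod 11 = 8
13^4 mod 11 = 5
13^5 mod 11 = 10
13^6 mod 11 = 9
13^7 mod 11 = 7
13^8 mod 11 = 3
13^9 mod 11 = 6
13^10 mod 11 = 1
13^11 mod 11 = 2
13^12 mod 11 = 4
13^13 mod 11 = 8
13^14 mod 11 = 5
13^15 mod 11 = 10
13^16 mod 11 = 9


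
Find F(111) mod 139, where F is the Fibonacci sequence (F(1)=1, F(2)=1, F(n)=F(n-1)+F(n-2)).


F(k) mod 139 for k=1..111:
1, 1, 2, 3, 5, 8, 13, 21, 34, 55, 89, 5, 94, 99, 54, 14, 68, 82, 11, 93, 104, 58, 23, 81, 104, 46, 11, 57, 68, 125, 54, 40, 94, 134, 89, 84, 34, 118, 13, 131, 5, 136, 2, 138, 1, 0, 1, 1, 2, 3, 5, 8, 13, 21, 34, 55, 89, 5, 94, 99, 54, 14, 68, 82, 11, 93, 104, 58, 23, 81, 104, 46, 11, 57, 68, 125, 54, 40, 94, 134, 89, 84, 34, 118, 13, 131, 5, 136, 2, 138, 1, 0, 1, 1, 2, 3, 5, 8, 13, 21, 34, 55, 89, 5, 94, 99, 54, 14, 68, 82, 11
F(111) mod 139 = 11


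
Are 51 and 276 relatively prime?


Euclidean algorithm:
276 = 5 * 51 + 21
51 = 2 * 21 + 9
21 = 2 * 9 + 3
9 = 3 * 3 + 0
GCD(51, 276) = 3

No, not coprime (GCD = 3)


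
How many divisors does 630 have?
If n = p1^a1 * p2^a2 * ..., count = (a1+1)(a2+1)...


630 = 2^1 × 3^2 × 5^1 × 7^1
d(630) = (1+1) × (2+1) × (1+1) × (1+1) = 24

24 divisors


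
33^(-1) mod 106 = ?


Use the extended Euclidean algorithm on (106, 33); each row r = 106*s + 33*t:
r=106, s=1, t=0
r=33, s=0, t=1
q=3: r=7, s=1, t=-3   [106*(1) + 33*(-3) = 7]
q=4: r=5, s=-4, t=13   [106*(-4) + 33*(13) = 5]
q=1: r=2, s=5, t=-16   [106*(5) + 33*(-16) = 2]
q=2: r=1, s=-14, t=45   [106*(-14) + 33*(45) = 1]
q=2: r=0, s=33, t=-106   [106*(33) + 33*(-106) = 0]
GCD = 1 with t = 45, so 33*(45) ≡ 1 (mod 106)
Inverse = 45 mod 106 = 45
Check: 33 * 45 = 1485 ≡ 1 (mod 106)

33^(-1) ≡ 45 (mod 106)


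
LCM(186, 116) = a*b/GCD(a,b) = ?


GCD(186, 116) = 2
LCM = 186*116/2 = 21576/2 = 10788

LCM = 10788


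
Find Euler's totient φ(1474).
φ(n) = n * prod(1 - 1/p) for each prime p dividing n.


1474 = 2 × 11 × 67
Prime factors: 2, 11, 67
φ(1474) = 1474 × (1-1/2) × (1-1/11) × (1-1/67)
= 1474 × 1/2 × 10/11 × 66/67 = 660

φ(1474) = 660


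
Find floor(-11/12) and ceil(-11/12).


-11/12 = -0.9167
floor = -1
ceil = 0

floor = -1, ceil = 0


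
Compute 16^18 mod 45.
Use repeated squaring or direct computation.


16^1 mod 45 = 16
16^2 mod 45 = 31
16^3 mod 45 = 1
16^4 mod 45 = 16
16^5 mod 45 = 31
16^6 mod 45 = 1
16^7 mod 45 = 16
16^8 mod 45 = 31
16^9 mod 45 = 1
16^10 mod 45 = 16
16^11 mod 45 = 31
16^12 mod 45 = 1
16^13 mod 45 = 16
16^14 mod 45 = 31
16^15 mod 45 = 1
16^16 mod 45 = 16
16^17 mod 45 = 31
16^18 mod 45 = 1


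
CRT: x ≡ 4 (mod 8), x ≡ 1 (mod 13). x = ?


M = 8*13 = 104
M1 = M/8 = 13, M2 = M/13 = 8
M1^(-1) mod 8 = 5, M2^(-1) mod 13 = 5
x = 4*13*5 + 1*8*5 = 300
300 mod 104 = 92
Check: 92 mod 8 = 4 ✓, 92 mod 13 = 1 ✓

x ≡ 92 (mod 104)


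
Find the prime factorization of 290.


290 / 2 = 145
145 / 5 = 29
29 / 29 = 1
290 = 2 × 5 × 29


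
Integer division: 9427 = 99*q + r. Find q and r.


9427 = 99 * 95 + 22
Check: 9405 + 22 = 9427

q = 95, r = 22


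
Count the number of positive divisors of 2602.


2602 = 2^1 × 1301^1
d(2602) = (1+1) × (1+1) = 4

4 divisors


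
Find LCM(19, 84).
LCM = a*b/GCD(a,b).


GCD(19, 84) = 1
LCM = 19*84/1 = 1596/1 = 1596

LCM = 1596


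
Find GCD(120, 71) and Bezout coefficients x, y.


Tabular extended Euclidean (each row: r = 120*s + 71*t):
r=120, s=1, t=0
r=71, s=0, t=1
q=1: r=49, s=1, t=-1   [120*(1) + 71*(-1) = 49]
q=1: r=22, s=-1, t=2   [120*(-1) + 71*(2) = 22]
q=2: r=5, s=3, t=-5   [120*(3) + 71*(-5) = 5]
q=4: r=2, s=-13, t=22   [120*(-13) + 71*(22) = 2]
q=2: r=1, s=29, t=-49   [120*(29) + 71*(-49) = 1]
q=2: r=0, s=-71, t=120   [120*(-71) + 71*(120) = 0]
GCD = 1; from the row with r=1: x=29, y=-49
Check: 120*(29) + 71*(-49) = 3480 - 3479 = 1

GCD = 1, x = 29, y = -49


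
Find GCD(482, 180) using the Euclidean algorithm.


482 = 2 * 180 + 122
180 = 1 * 122 + 58
122 = 2 * 58 + 6
58 = 9 * 6 + 4
6 = 1 * 4 + 2
4 = 2 * 2 + 0
GCD = 2


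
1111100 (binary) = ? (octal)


1111100 (base 2) = 124 (decimal)
124 (decimal) = 174 (base 8)


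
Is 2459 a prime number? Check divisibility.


Check divisors up to sqrt(2459) = 49.5883
No divisors found.
2459 is prime.

Yes, 2459 is prime


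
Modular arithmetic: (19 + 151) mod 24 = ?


19 + 151 = 170
170 mod 24 = 2


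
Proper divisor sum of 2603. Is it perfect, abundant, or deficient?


Proper divisors: 1, 19, 137
Sum = 1 + 19 + 137 = 157
157 < 2603 → deficient

s(2603) = 157 (deficient)


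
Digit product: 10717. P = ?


1 × 0 × 7 × 1 × 7 = 0


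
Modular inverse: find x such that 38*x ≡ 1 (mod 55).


Use the extended Euclidean algorithm on (55, 38); each row r = 55*s + 38*t:
r=55, s=1, t=0
r=38, s=0, t=1
q=1: r=17, s=1, t=-1   [55*(1) + 38*(-1) = 17]
q=2: r=4, s=-2, t=3   [55*(-2) + 38*(3) = 4]
q=4: r=1, s=9, t=-13   [55*(9) + 38*(-13) = 1]
q=4: r=0, s=-38, t=55   [55*(-38) + 38*(55) = 0]
GCD = 1 with t = -13, so 38*(-13) ≡ 1 (mod 55)
Inverse = -13 mod 55 = 42
Check: 38 * 42 = 1596 ≡ 1 (mod 55)

38^(-1) ≡ 42 (mod 55)


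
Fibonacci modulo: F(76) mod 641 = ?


F(k) mod 641 for k=1..76:
1, 1, 2, 3, 5, 8, 13, 21, 34, 55, 89, 144, 233, 377, 610, 346, 315, 20, 335, 355, 49, 404, 453, 216, 28, 244, 272, 516, 147, 22, 169, 191, 360, 551, 270, 180, 450, 630, 439, 428, 226, 13, 239, 252, 491, 102, 593, 54, 6, 60, 66, 126, 192, 318, 510, 187, 56, 243, 299, 542, 200, 101, 301, 402, 62, 464, 526, 349, 234, 583, 176, 118, 294, 412, 65, 477
F(76) mod 641 = 477


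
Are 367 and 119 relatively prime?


Euclidean algorithm:
367 = 3 * 119 + 10
119 = 11 * 10 + 9
10 = 1 * 9 + 1
9 = 9 * 1 + 0
GCD(367, 119) = 1

Yes, coprime (GCD = 1)


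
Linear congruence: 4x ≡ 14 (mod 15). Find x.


GCD(4, 15) = 1, unique solution
a^(-1) mod 15 = 4
x = 4 * 14 mod 15 = 11

x ≡ 11 (mod 15)


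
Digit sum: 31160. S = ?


3 + 1 + 1 + 6 + 0 = 11


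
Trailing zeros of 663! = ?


floor(663/5) = 132
floor(663/25) = 26
floor(663/125) = 5
floor(663/625) = 1
Total = 164

164 trailing zeros


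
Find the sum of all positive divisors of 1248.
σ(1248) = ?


Divisors of 1248: 1, 2, 3, 4, 6, 8, 12, 13, 16, 24, 26, 32, 39, 48, 52, 78, 96, 104, 156, 208, 312, 416, 624, 1248
Sum = 1 + 2 + 3 + 4 + 6 + 8 + 12 + 13 + 16 + 24 + 26 + 32 + 39 + 48 + 52 + 78 + 96 + 104 + 156 + 208 + 312 + 416 + 624 + 1248 = 3528

σ(1248) = 3528


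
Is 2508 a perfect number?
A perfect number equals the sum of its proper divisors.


Proper divisors of 2508: 1, 2, 3, 4, 6, 11, 12, 19, 22, 33, 38, 44, 57, 66, 76, 114, 132, 209, 228, 418, 627, 836, 1254
Sum = 1 + 2 + 3 + 4 + 6 + 11 + 12 + 19 + 22 + 33 + 38 + 44 + 57 + 66 + 76 + 114 + 132 + 209 + 228 + 418 + 627 + 836 + 1254 = 4212

No, 2508 is not perfect (4212 ≠ 2508)


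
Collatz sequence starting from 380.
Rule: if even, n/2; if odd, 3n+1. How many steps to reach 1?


380 → 190 → 95 → 286 → 143 → 430 → 215 → 646 → 323 → 970 → 485 → 1456 → 728 → 364 → 182 → 91 → 274 → 137 → 412 → 206 → 103 → 310 → 155 → 466 → 233 → 700 → 350 → 175 → 526 → 263 → 790 → 395 → 1186 → 593 → 1780 → 890 → 445 → 1336 → 668 → 334 → 167 → 502 → 251 → 754 → 377 → 1132 → 566 → 283 → 850 → 425 → 1276 → 638 → 319 → 958 → 479 → 1438 → 719 → 2158 → 1079 → 3238 → 1619 → 4858 → 2429 → 7288 → 3644 → 1822 → 911 → 2734 → 1367 → 4102 → 2051 → 6154 → 3077 → 9232 → 4616 → 2308 → 1154 → 577 → 1732 → 866 → 433 → 1300 → 650 → 325 → 976 → 488 → 244 → 122 → 61 → 184 → 92 → 46 → 23 → 70 → 35 → 106 → 53 → 160 → 80 → 40 → 20 → 10 → 5 → 16 → 8 → 4 → 2 → 1
Total steps = 107

107 steps


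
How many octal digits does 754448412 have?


754448412 in base 8 = 5475774034
Number of digits = 10

10 digits (base 8)


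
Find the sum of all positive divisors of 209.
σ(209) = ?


Divisors of 209: 1, 11, 19, 209
Sum = 1 + 11 + 19 + 209 = 240

σ(209) = 240


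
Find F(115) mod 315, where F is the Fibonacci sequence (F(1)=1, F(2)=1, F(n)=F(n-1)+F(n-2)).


F(k) mod 315 for k=1..115:
1, 1, 2, 3, 5, 8, 13, 21, 34, 55, 89, 144, 233, 62, 295, 42, 22, 64, 86, 150, 236, 71, 307, 63, 55, 118, 173, 291, 149, 125, 274, 84, 43, 127, 170, 297, 152, 134, 286, 105, 76, 181, 257, 123, 65, 188, 253, 126, 64, 190, 254, 129, 68, 197, 265, 147, 97, 244, 26, 270, 296, 251, 232, 168, 85, 253, 23, 276, 299, 260, 244, 189, 118, 307, 110, 102, 212, 314, 211, 210, 106, 1, 107, 108, 215, 8, 223, 231, 139, 55, 194, 249, 128, 62, 190, 252, 127, 64, 191, 255, 131, 71, 202, 273, 160, 118, 278, 81, 44, 125, 169, 294, 148, 127, 275
F(115) mod 315 = 275


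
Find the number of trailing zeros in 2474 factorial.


floor(2474/5) = 494
floor(2474/25) = 98
floor(2474/125) = 19
floor(2474/625) = 3
Total = 614

614 trailing zeros


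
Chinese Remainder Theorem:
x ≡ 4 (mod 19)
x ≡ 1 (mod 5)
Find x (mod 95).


M = 19*5 = 95
M1 = M/19 = 5, M2 = M/5 = 19
M1^(-1) mod 19 = 4, M2^(-1) mod 5 = 4
x = 4*5*4 + 1*19*4 = 156
156 mod 95 = 61
Check: 61 mod 19 = 4 ✓, 61 mod 5 = 1 ✓

x ≡ 61 (mod 95)


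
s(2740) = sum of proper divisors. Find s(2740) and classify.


Proper divisors: 1, 2, 4, 5, 10, 20, 137, 274, 548, 685, 1370
Sum = 1 + 2 + 4 + 5 + 10 + 20 + 137 + 274 + 548 + 685 + 1370 = 3056
3056 > 2740 → abundant

s(2740) = 3056 (abundant)


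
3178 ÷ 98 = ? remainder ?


3178 = 98 * 32 + 42
Check: 3136 + 42 = 3178

q = 32, r = 42


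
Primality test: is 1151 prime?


Check divisors up to sqrt(1151) = 33.9264
No divisors found.
1151 is prime.

Yes, 1151 is prime


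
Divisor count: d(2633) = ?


2633 = 2633^1
d(2633) = (1+1) = 2

2 divisors


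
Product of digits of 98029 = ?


9 × 8 × 0 × 2 × 9 = 0


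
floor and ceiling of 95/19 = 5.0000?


95/19 = 5.0000
floor = 5
ceil = 5

floor = 5, ceil = 5


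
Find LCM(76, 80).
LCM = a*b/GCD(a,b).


GCD(76, 80) = 4
LCM = 76*80/4 = 6080/4 = 1520

LCM = 1520


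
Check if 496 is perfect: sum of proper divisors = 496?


Proper divisors of 496: 1, 2, 4, 8, 16, 31, 62, 124, 248
Sum = 1 + 2 + 4 + 8 + 16 + 31 + 62 + 124 + 248 = 496

Yes, 496 is perfect (496 = 496)


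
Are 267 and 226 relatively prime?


Euclidean algorithm:
267 = 1 * 226 + 41
226 = 5 * 41 + 21
41 = 1 * 21 + 20
21 = 1 * 20 + 1
20 = 20 * 1 + 0
GCD(267, 226) = 1

Yes, coprime (GCD = 1)


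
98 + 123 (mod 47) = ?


98 + 123 = 221
221 mod 47 = 33


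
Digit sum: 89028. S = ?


8 + 9 + 0 + 2 + 8 = 27


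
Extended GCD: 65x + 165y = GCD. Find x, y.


Tabular extended Euclidean (each row: r = 65*s + 165*t):
r=65, s=1, t=0
r=165, s=0, t=1
q=0: r=65, s=1, t=0   [65*(1) + 165*(0) = 65]
q=2: r=35, s=-2, t=1   [65*(-2) + 165*(1) = 35]
q=1: r=30, s=3, t=-1   [65*(3) + 165*(-1) = 30]
q=1: r=5, s=-5, t=2   [65*(-5) + 165*(2) = 5]
q=6: r=0, s=33, t=-13   [65*(33) + 165*(-13) = 0]
GCD = 5; from the row with r=5: x=-5, y=2
Check: 65*(-5) + 165*(2) = -325 + 330 = 5

GCD = 5, x = -5, y = 2


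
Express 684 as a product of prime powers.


684 / 2 = 342
342 / 2 = 171
171 / 3 = 57
57 / 3 = 19
19 / 19 = 1
684 = 2^2 × 3^2 × 19


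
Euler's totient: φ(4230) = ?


4230 = 2 × 3^2 × 5 × 47
Prime factors: 2, 3, 5, 47
φ(4230) = 4230 × (1-1/2) × (1-1/3) × (1-1/5) × (1-1/47)
= 4230 × 1/2 × 2/3 × 4/5 × 46/47 = 1104

φ(4230) = 1104


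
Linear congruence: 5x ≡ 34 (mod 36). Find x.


GCD(5, 36) = 1, unique solution
a^(-1) mod 36 = 29
x = 29 * 34 mod 36 = 14

x ≡ 14 (mod 36)


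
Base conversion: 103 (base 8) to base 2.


103 (base 8) = 67 (decimal)
67 (decimal) = 1000011 (base 2)


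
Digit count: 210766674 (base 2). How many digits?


210766674 in base 2 = 1100100100000000101101010010
Number of digits = 28

28 digits (base 2)


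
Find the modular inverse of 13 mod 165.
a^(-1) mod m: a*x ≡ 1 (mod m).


Use the extended Euclidean algorithm on (165, 13); each row r = 165*s + 13*t:
r=165, s=1, t=0
r=13, s=0, t=1
q=12: r=9, s=1, t=-12   [165*(1) + 13*(-12) = 9]
q=1: r=4, s=-1, t=13   [165*(-1) + 13*(13) = 4]
q=2: r=1, s=3, t=-38   [165*(3) + 13*(-38) = 1]
q=4: r=0, s=-13, t=165   [165*(-13) + 13*(165) = 0]
GCD = 1 with t = -38, so 13*(-38) ≡ 1 (mod 165)
Inverse = -38 mod 165 = 127
Check: 13 * 127 = 1651 ≡ 1 (mod 165)

13^(-1) ≡ 127 (mod 165)


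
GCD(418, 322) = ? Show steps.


418 = 1 * 322 + 96
322 = 3 * 96 + 34
96 = 2 * 34 + 28
34 = 1 * 28 + 6
28 = 4 * 6 + 4
6 = 1 * 4 + 2
4 = 2 * 2 + 0
GCD = 2


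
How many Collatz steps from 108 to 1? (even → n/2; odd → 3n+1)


108 → 54 → 27 → 82 → 41 → 124 → 62 → 31 → 94 → 47 → 142 → 71 → 214 → 107 → 322 → 161 → 484 → 242 → 121 → 364 → 182 → 91 → 274 → 137 → 412 → 206 → 103 → 310 → 155 → 466 → 233 → 700 → 350 → 175 → 526 → 263 → 790 → 395 → 1186 → 593 → 1780 → 890 → 445 → 1336 → 668 → 334 → 167 → 502 → 251 → 754 → 377 → 1132 → 566 → 283 → 850 → 425 → 1276 → 638 → 319 → 958 → 479 → 1438 → 719 → 2158 → 1079 → 3238 → 1619 → 4858 → 2429 → 7288 → 3644 → 1822 → 911 → 2734 → 1367 → 4102 → 2051 → 6154 → 3077 → 9232 → 4616 → 2308 → 1154 → 577 → 1732 → 866 → 433 → 1300 → 650 → 325 → 976 → 488 → 244 → 122 → 61 → 184 → 92 → 46 → 23 → 70 → 35 → 106 → 53 → 160 → 80 → 40 → 20 → 10 → 5 → 16 → 8 → 4 → 2 → 1
Total steps = 113

113 steps


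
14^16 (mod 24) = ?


14^1 mod 24 = 14
14^2 mod 24 = 4
14^3 mod 24 = 8
14^4 mod 24 = 16
14^5 mod 24 = 8
14^6 mod 24 = 16
14^7 mod 24 = 8
14^8 mod 24 = 16
14^9 mod 24 = 8
14^10 mod 24 = 16
14^11 mod 24 = 8
14^12 mod 24 = 16
14^13 mod 24 = 8
14^14 mod 24 = 16
14^15 mod 24 = 8
14^16 mod 24 = 16


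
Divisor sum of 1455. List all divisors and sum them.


Divisors of 1455: 1, 3, 5, 15, 97, 291, 485, 1455
Sum = 1 + 3 + 5 + 15 + 97 + 291 + 485 + 1455 = 2352

σ(1455) = 2352


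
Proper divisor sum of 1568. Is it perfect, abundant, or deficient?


Proper divisors: 1, 2, 4, 7, 8, 14, 16, 28, 32, 49, 56, 98, 112, 196, 224, 392, 784
Sum = 1 + 2 + 4 + 7 + 8 + 14 + 16 + 28 + 32 + 49 + 56 + 98 + 112 + 196 + 224 + 392 + 784 = 2023
2023 > 1568 → abundant

s(1568) = 2023 (abundant)


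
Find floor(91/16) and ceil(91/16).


91/16 = 5.6875
floor = 5
ceil = 6

floor = 5, ceil = 6


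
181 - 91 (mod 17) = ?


181 - 91 = 90
90 mod 17 = 5


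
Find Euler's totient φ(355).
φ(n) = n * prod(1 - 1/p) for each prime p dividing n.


355 = 5 × 71
Prime factors: 5, 71
φ(355) = 355 × (1-1/5) × (1-1/71)
= 355 × 4/5 × 70/71 = 280

φ(355) = 280


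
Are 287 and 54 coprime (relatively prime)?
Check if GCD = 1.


Euclidean algorithm:
287 = 5 * 54 + 17
54 = 3 * 17 + 3
17 = 5 * 3 + 2
3 = 1 * 2 + 1
2 = 2 * 1 + 0
GCD(287, 54) = 1

Yes, coprime (GCD = 1)


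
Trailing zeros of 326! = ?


floor(326/5) = 65
floor(326/25) = 13
floor(326/125) = 2
Total = 80

80 trailing zeros


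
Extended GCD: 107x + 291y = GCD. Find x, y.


Tabular extended Euclidean (each row: r = 107*s + 291*t):
r=107, s=1, t=0
r=291, s=0, t=1
q=0: r=107, s=1, t=0   [107*(1) + 291*(0) = 107]
q=2: r=77, s=-2, t=1   [107*(-2) + 291*(1) = 77]
q=1: r=30, s=3, t=-1   [107*(3) + 291*(-1) = 30]
q=2: r=17, s=-8, t=3   [107*(-8) + 291*(3) = 17]
q=1: r=13, s=11, t=-4   [107*(11) + 291*(-4) = 13]
q=1: r=4, s=-19, t=7   [107*(-19) + 291*(7) = 4]
q=3: r=1, s=68, t=-25   [107*(68) + 291*(-25) = 1]
q=4: r=0, s=-291, t=107   [107*(-291) + 291*(107) = 0]
GCD = 1; from the row with r=1: x=68, y=-25
Check: 107*(68) + 291*(-25) = 7276 - 7275 = 1

GCD = 1, x = 68, y = -25


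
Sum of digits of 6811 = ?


6 + 8 + 1 + 1 = 16


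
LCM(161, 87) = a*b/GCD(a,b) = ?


GCD(161, 87) = 1
LCM = 161*87/1 = 14007/1 = 14007

LCM = 14007


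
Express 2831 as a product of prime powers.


2831 / 19 = 149
149 / 149 = 1
2831 = 19 × 149


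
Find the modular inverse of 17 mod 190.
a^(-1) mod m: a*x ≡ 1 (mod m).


Use the extended Euclidean algorithm on (190, 17); each row r = 190*s + 17*t:
r=190, s=1, t=0
r=17, s=0, t=1
q=11: r=3, s=1, t=-11   [190*(1) + 17*(-11) = 3]
q=5: r=2, s=-5, t=56   [190*(-5) + 17*(56) = 2]
q=1: r=1, s=6, t=-67   [190*(6) + 17*(-67) = 1]
q=2: r=0, s=-17, t=190   [190*(-17) + 17*(190) = 0]
GCD = 1 with t = -67, so 17*(-67) ≡ 1 (mod 190)
Inverse = -67 mod 190 = 123
Check: 17 * 123 = 2091 ≡ 1 (mod 190)

17^(-1) ≡ 123 (mod 190)


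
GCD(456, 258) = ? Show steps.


456 = 1 * 258 + 198
258 = 1 * 198 + 60
198 = 3 * 60 + 18
60 = 3 * 18 + 6
18 = 3 * 6 + 0
GCD = 6


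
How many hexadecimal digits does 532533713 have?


532533713 in base 16 = 1FBDD1D1
Number of digits = 8

8 digits (base 16)


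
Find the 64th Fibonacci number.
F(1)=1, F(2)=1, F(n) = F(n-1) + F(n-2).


Sequence: 1, 1, 2, 3, 5, 8, 13, 21, 34, 55, 89, 144, 233, 377, 610, 987, 1597, 2584, 4181, 6765, 10946, 17711, 28657, 46368, 75025, 121393, 196418, 317811, 514229, 832040, 1346269, 2178309, 3524578, 5702887, 9227465, 14930352, 24157817, 39088169, 63245986, 102334155, 165580141, 267914296, 433494437, 701408733, 1134903170, 1836311903, 2971215073, 4807526976, 7778742049, 12586269025, 20365011074, 32951280099, 53316291173, 86267571272, 139583862445, 225851433717, 365435296162, 591286729879, 956722026041, 1548008755920, 2504730781961, 4052739537881, 6557470319842, 10610209857723
F(64) = 10610209857723


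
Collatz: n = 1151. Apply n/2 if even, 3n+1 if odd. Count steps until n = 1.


1151 → 3454 → 1727 → 5182 → 2591 → 7774 → 3887 → 11662 → 5831 → 17494 → 8747 → 26242 → 13121 → 39364 → 19682 → 9841 → 29524 → 14762 → 7381 → 22144 → 11072 → 5536 → 2768 → 1384 → 692 → 346 → 173 → 520 → 260 → 130 → 65 → 196 → 98 → 49 → 148 → 74 → 37 → 112 → 56 → 28 → 14 → 7 → 22 → 11 → 34 → 17 → 52 → 26 → 13 → 40 → 20 → 10 → 5 → 16 → 8 → 4 → 2 → 1
Total steps = 57

57 steps


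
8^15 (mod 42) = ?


8^1 mod 42 = 8
8^2 mod 42 = 22
8^3 mod 42 = 8
8^4 mod 42 = 22
8^5 mod 42 = 8
8^6 mod 42 = 22
8^7 mod 42 = 8
8^8 mod 42 = 22
8^9 mod 42 = 8
8^10 mod 42 = 22
8^11 mod 42 = 8
8^12 mod 42 = 22
8^13 mod 42 = 8
8^14 mod 42 = 22
8^15 mod 42 = 8


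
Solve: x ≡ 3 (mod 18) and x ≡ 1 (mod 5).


M = 18*5 = 90
M1 = M/18 = 5, M2 = M/5 = 18
M1^(-1) mod 18 = 11, M2^(-1) mod 5 = 2
x = 3*5*11 + 1*18*2 = 201
201 mod 90 = 21
Check: 21 mod 18 = 3 ✓, 21 mod 5 = 1 ✓

x ≡ 21 (mod 90)


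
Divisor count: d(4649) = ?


4649 = 4649^1
d(4649) = (1+1) = 2

2 divisors


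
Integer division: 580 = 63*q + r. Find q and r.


580 = 63 * 9 + 13
Check: 567 + 13 = 580

q = 9, r = 13


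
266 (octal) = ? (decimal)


266 (base 8) = 182 (decimal)
182 (decimal) = 182 (base 10)


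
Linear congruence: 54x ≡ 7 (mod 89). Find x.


GCD(54, 89) = 1, unique solution
a^(-1) mod 89 = 61
x = 61 * 7 mod 89 = 71

x ≡ 71 (mod 89)


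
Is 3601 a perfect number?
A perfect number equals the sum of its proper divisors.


Proper divisors of 3601: 1, 13, 277
Sum = 1 + 13 + 277 = 291

No, 3601 is not perfect (291 ≠ 3601)


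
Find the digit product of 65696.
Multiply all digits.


6 × 5 × 6 × 9 × 6 = 9720


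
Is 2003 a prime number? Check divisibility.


Check divisors up to sqrt(2003) = 44.7549
No divisors found.
2003 is prime.

Yes, 2003 is prime


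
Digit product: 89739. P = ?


8 × 9 × 7 × 3 × 9 = 13608


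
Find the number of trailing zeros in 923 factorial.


floor(923/5) = 184
floor(923/25) = 36
floor(923/125) = 7
floor(923/625) = 1
Total = 228

228 trailing zeros


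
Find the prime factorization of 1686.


1686 / 2 = 843
843 / 3 = 281
281 / 281 = 1
1686 = 2 × 3 × 281


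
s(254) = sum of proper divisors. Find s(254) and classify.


Proper divisors: 1, 2, 127
Sum = 1 + 2 + 127 = 130
130 < 254 → deficient

s(254) = 130 (deficient)


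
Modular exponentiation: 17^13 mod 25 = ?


17^1 mod 25 = 17
17^2 mod 25 = 14
17^3 mod 25 = 13
17^4 mod 25 = 21
17^5 mod 25 = 7
17^6 mod 25 = 19
17^7 mod 25 = 23
17^8 mod 25 = 16
17^9 mod 25 = 22
17^10 mod 25 = 24
17^11 mod 25 = 8
17^12 mod 25 = 11
17^13 mod 25 = 12


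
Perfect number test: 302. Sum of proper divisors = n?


Proper divisors of 302: 1, 2, 151
Sum = 1 + 2 + 151 = 154

No, 302 is not perfect (154 ≠ 302)


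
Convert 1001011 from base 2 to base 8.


1001011 (base 2) = 75 (decimal)
75 (decimal) = 113 (base 8)


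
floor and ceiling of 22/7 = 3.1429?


22/7 = 3.1429
floor = 3
ceil = 4

floor = 3, ceil = 4


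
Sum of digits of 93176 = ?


9 + 3 + 1 + 7 + 6 = 26


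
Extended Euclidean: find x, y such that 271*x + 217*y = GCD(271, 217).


Tabular extended Euclidean (each row: r = 271*s + 217*t):
r=271, s=1, t=0
r=217, s=0, t=1
q=1: r=54, s=1, t=-1   [271*(1) + 217*(-1) = 54]
q=4: r=1, s=-4, t=5   [271*(-4) + 217*(5) = 1]
q=54: r=0, s=217, t=-271   [271*(217) + 217*(-271) = 0]
GCD = 1; from the row with r=1: x=-4, y=5
Check: 271*(-4) + 217*(5) = -1084 + 1085 = 1

GCD = 1, x = -4, y = 5


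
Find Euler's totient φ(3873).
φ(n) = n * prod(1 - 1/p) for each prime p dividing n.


3873 = 3 × 1291
Prime factors: 3, 1291
φ(3873) = 3873 × (1-1/3) × (1-1/1291)
= 3873 × 2/3 × 1290/1291 = 2580

φ(3873) = 2580


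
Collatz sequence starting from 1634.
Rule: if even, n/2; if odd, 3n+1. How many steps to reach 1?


1634 → 817 → 2452 → 1226 → 613 → 1840 → 920 → 460 → 230 → 115 → 346 → 173 → 520 → 260 → 130 → 65 → 196 → 98 → 49 → 148 → 74 → 37 → 112 → 56 → 28 → 14 → 7 → 22 → 11 → 34 → 17 → 52 → 26 → 13 → 40 → 20 → 10 → 5 → 16 → 8 → 4 → 2 → 1
Total steps = 42

42 steps


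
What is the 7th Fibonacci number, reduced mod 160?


F(k) mod 160 for k=1..7:
1, 1, 2, 3, 5, 8, 13
F(7) mod 160 = 13


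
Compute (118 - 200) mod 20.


118 - 200 = -82
-82 mod 20 = 18


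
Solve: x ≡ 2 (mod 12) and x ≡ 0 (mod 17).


M = 12*17 = 204
M1 = M/12 = 17, M2 = M/17 = 12
M1^(-1) mod 12 = 5, M2^(-1) mod 17 = 10
x = 2*17*5 + 0*12*10 = 170
170 mod 204 = 170
Check: 170 mod 12 = 2 ✓, 170 mod 17 = 0 ✓

x ≡ 170 (mod 204)


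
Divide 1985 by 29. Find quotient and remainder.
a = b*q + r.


1985 = 29 * 68 + 13
Check: 1972 + 13 = 1985

q = 68, r = 13


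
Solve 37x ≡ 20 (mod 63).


GCD(37, 63) = 1, unique solution
a^(-1) mod 63 = 46
x = 46 * 20 mod 63 = 38

x ≡ 38 (mod 63)


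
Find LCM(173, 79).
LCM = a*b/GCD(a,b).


GCD(173, 79) = 1
LCM = 173*79/1 = 13667/1 = 13667

LCM = 13667


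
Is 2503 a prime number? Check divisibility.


Check divisors up to sqrt(2503) = 50.0300
No divisors found.
2503 is prime.

Yes, 2503 is prime


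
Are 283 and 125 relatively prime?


Euclidean algorithm:
283 = 2 * 125 + 33
125 = 3 * 33 + 26
33 = 1 * 26 + 7
26 = 3 * 7 + 5
7 = 1 * 5 + 2
5 = 2 * 2 + 1
2 = 2 * 1 + 0
GCD(283, 125) = 1

Yes, coprime (GCD = 1)


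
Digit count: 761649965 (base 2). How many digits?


761649965 in base 2 = 101101011001011101101100101101
Number of digits = 30

30 digits (base 2)


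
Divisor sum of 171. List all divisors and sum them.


Divisors of 171: 1, 3, 9, 19, 57, 171
Sum = 1 + 3 + 9 + 19 + 57 + 171 = 260

σ(171) = 260


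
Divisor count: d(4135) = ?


4135 = 5^1 × 827^1
d(4135) = (1+1) × (1+1) = 4

4 divisors


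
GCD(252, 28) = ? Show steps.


252 = 9 * 28 + 0
GCD = 28


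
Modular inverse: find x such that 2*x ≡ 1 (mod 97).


Use the extended Euclidean algorithm on (97, 2); each row r = 97*s + 2*t:
r=97, s=1, t=0
r=2, s=0, t=1
q=48: r=1, s=1, t=-48   [97*(1) + 2*(-48) = 1]
q=2: r=0, s=-2, t=97   [97*(-2) + 2*(97) = 0]
GCD = 1 with t = -48, so 2*(-48) ≡ 1 (mod 97)
Inverse = -48 mod 97 = 49
Check: 2 * 49 = 98 ≡ 1 (mod 97)

2^(-1) ≡ 49 (mod 97)


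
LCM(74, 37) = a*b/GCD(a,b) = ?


GCD(74, 37) = 37
LCM = 74*37/37 = 2738/37 = 74

LCM = 74


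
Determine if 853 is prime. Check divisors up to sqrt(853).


Check divisors up to sqrt(853) = 29.2062
No divisors found.
853 is prime.

Yes, 853 is prime


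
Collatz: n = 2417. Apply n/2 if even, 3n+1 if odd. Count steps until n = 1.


2417 → 7252 → 3626 → 1813 → 5440 → 2720 → 1360 → 680 → 340 → 170 → 85 → 256 → 128 → 64 → 32 → 16 → 8 → 4 → 2 → 1
Total steps = 19

19 steps


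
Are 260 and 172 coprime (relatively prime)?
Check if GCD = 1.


Euclidean algorithm:
260 = 1 * 172 + 88
172 = 1 * 88 + 84
88 = 1 * 84 + 4
84 = 21 * 4 + 0
GCD(260, 172) = 4

No, not coprime (GCD = 4)


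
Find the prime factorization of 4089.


4089 / 3 = 1363
1363 / 29 = 47
47 / 47 = 1
4089 = 3 × 29 × 47


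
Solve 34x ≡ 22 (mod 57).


GCD(34, 57) = 1, unique solution
a^(-1) mod 57 = 52
x = 52 * 22 mod 57 = 4

x ≡ 4 (mod 57)


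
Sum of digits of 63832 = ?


6 + 3 + 8 + 3 + 2 = 22


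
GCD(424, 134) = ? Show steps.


424 = 3 * 134 + 22
134 = 6 * 22 + 2
22 = 11 * 2 + 0
GCD = 2
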